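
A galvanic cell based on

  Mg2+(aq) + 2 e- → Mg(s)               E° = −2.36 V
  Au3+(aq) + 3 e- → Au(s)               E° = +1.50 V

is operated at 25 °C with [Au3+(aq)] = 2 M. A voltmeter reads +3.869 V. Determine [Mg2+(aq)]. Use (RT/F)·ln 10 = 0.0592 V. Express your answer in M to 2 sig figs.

With Au³⁺/Au at the cathode and Mg²⁺/Mg at the anode, E°cell = +1.50 − (−2.36) = +3.86 V (n = 6).
Rearranging E = E° − (0.0592/n)·log Q gives log Q = 6(+3.86 − (+3.869))/0.0592 = −0.912.
Balancing electrons gives 2 Au3+(aq) + 3 Mg(s) → 2 Au(s) + 3 Mg2+(aq); thus Q = [Mg2+(aq)]^3 / [Au3+(aq)]^2.
Isolating [Mg2+(aq)] in Q = 10^{−0.912} yields log [Mg2+(aq)] = −0.103, i.e. 0.79 M.

0.79 M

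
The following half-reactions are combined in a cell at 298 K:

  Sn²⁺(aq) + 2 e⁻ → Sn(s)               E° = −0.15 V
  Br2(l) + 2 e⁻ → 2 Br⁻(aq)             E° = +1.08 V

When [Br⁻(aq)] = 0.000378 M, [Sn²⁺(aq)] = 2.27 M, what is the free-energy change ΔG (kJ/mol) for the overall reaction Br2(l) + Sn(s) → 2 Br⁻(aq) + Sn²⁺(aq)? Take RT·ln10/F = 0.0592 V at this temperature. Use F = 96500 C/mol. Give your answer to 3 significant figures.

−274 kJ/mol

E°cell = +1.08 − (−0.15) = +1.23 V; the balanced reaction transfers n = 2 electrons.
The reaction quotient is [Br⁻(aq)]^2·[Sn²⁺(aq)] = 3.24×10^−7; by Nernst, E = +1.23 − (0.0592/2)(−6.489) = +1.4221 V.
Then ΔG = −nFE = −2 × 96500 × +1.4221 J/mol = −274 kJ/mol.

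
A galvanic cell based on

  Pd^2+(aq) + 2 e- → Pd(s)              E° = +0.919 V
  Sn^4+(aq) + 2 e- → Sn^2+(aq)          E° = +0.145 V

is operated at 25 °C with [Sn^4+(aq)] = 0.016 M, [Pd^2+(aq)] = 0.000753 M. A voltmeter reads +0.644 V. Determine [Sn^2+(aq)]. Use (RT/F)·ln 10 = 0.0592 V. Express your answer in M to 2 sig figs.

0.00086 M

Pd²⁺/Pd is the cathode (higher E°); E°cell = +0.919 − (+0.145) = +0.774 V with n = 2.
Rearranging E = E° − (0.0592/n)·log Q gives log Q = 2(+0.774 − (+0.644))/0.0592 = 4.392.
The balanced reaction is Pd^2+(aq) + Sn^2+(aq) → Pd(s) + Sn^4+(aq), so Q = [Sn^4+(aq)] / ([Pd^2+(aq)]·[Sn^2+(aq)]).
Substituting the known concentrations and solving, log [Sn^2+(aq)] = −3.065 and [Sn^2+(aq)] = 0.00086 M.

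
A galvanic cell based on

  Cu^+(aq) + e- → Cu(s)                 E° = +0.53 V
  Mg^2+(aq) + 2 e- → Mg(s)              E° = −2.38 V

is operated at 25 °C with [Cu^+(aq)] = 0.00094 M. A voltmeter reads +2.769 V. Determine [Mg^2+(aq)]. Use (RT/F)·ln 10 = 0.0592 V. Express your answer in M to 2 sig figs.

Cu⁺/Cu is the cathode (higher E°); E°cell = +0.53 − (−2.38) = +2.91 V with n = 2.
Since E = E° − (0.0592/n)·log Q, log Q = n(E° − E)/0.0592 = 4.764.
Balancing electrons gives 2 Cu^+(aq) + Mg(s) → 2 Cu(s) + Mg^2+(aq); thus Q = [Mg^2+(aq)] / [Cu^+(aq)]^2.
Solving for the unknown gives log [Mg^2+(aq)] = −1.290, so [Mg^2+(aq)] ≈ 0.051 M.

0.051 M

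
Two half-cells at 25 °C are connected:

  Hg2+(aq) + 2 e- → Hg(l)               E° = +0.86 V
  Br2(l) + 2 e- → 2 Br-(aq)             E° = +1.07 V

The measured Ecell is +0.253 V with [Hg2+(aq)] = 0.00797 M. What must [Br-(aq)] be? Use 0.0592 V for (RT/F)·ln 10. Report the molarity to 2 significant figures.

The Br₂/Br⁻ couple has the larger reduction potential, so it is the cathode: E°cell = +1.07 − (+0.86) = +0.21 V and n = 2.
Rearranging E = E° − (0.0592/n)·log Q gives log Q = 2(+0.21 − (+0.253))/0.0592 = −1.453.
For Br2(l) + Hg(l) → 2 Br-(aq) + Hg2+(aq), the reaction quotient is Q = [Br-(aq)]^2·[Hg2+(aq)].
Substituting the known concentrations and solving, log [Br-(aq)] = 0.323 and [Br-(aq)] = 2.1 M.

2.1 M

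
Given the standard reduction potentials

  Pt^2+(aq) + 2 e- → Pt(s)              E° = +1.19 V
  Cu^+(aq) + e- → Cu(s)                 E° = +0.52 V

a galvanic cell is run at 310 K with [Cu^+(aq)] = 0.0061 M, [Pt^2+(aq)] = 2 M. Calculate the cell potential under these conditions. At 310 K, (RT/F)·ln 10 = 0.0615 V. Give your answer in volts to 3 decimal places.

+0.815 V

The Pt²⁺/Pt couple has the more positive E°, so it is the cathode; Cu⁺/Cu is the anode.
E°cell = +1.19 − (+0.52) = +0.67 V, with n = 2 electrons transferred.
Balancing gives Pt^2+(aq) + 2 Cu(s) → Pt(s) + 2 Cu^+(aq); hence Q = [Cu^+(aq)]^2 / [Pt^2+(aq)] = 1.86×10^−5 (log Q = −4.730).
By the Nernst equation, E = +0.67 − (0.0615/2)·(−4.730) = +0.815 V.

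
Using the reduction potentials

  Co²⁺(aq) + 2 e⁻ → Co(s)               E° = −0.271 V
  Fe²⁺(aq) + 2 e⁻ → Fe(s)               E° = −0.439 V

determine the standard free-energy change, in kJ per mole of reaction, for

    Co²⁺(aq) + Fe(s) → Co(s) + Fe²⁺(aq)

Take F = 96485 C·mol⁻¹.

In the reaction as written Co²⁺(aq) is reduced, so the Co²⁺/Co couple is the cathode and Fe²⁺/Fe is the anode.
E°cell = −0.271 − (−0.439) = +0.168 V; balancing electrons gives n = 2.
ΔG° = −nFE°cell = −(2)(96485)(+0.168) J/mol = −32.4 kJ/mol.

−32.4 kJ/mol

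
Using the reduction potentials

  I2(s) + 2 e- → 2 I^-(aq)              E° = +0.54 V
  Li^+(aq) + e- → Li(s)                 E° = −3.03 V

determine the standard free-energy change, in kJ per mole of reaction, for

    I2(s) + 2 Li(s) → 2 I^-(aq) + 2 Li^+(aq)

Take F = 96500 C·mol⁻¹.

−689 kJ/mol

In the reaction as written I2(s) is reduced, so the I₂/I⁻ couple is the cathode and Li⁺/Li is the anode.
E°cell = +0.54 − (−3.03) = +3.57 V; balancing electrons gives n = 2.
ΔG° = −nFE°cell = −(2)(96500)(+3.57) J/mol = −689 kJ/mol.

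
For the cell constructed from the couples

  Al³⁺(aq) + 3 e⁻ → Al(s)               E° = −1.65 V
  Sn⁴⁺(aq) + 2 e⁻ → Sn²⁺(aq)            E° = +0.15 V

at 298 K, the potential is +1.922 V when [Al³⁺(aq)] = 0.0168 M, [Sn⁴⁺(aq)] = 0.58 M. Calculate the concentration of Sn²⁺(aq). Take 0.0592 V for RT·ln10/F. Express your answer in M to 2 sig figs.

The Sn⁴⁺/Sn²⁺ couple has the larger reduction potential, so it is the cathode: E°cell = +0.15 − (−1.65) = +1.80 V and n = 6.
Since E = E° − (0.0592/n)·log Q, log Q = n(E° − E)/0.0592 = −12.365.
The balanced reaction is 3 Sn⁴⁺(aq) + 2 Al(s) → 3 Sn²⁺(aq) + 2 Al³⁺(aq), so Q = ([Sn²⁺(aq)]^3·[Al³⁺(aq)]^2) / [Sn⁴⁺(aq)]^3.
Substituting the known concentrations and solving, log [Sn²⁺(aq)] = −3.175 and [Sn²⁺(aq)] = 0.00067 M.

0.00067 M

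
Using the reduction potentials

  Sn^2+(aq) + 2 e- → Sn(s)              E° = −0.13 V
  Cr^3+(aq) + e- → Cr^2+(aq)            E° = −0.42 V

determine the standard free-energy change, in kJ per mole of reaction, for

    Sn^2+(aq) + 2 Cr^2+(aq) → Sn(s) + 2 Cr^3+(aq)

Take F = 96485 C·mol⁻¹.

In the reaction as written Sn^2+(aq) is reduced, so the Sn²⁺/Sn couple is the cathode and Cr³⁺/Cr²⁺ is the anode.
E°cell = −0.13 − (−0.42) = +0.29 V; balancing electrons gives n = 2.
ΔG° = −nFE°cell = −(2)(96485)(+0.29) J/mol = −56.0 kJ/mol.

−56.0 kJ/mol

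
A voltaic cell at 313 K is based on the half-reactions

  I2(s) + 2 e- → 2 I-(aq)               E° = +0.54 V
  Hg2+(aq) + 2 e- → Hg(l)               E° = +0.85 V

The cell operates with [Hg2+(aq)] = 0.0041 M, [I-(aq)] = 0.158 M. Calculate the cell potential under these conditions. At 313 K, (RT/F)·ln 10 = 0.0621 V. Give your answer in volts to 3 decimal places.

The Hg²⁺/Hg couple has the more positive E°, so it is the cathode; I₂/I⁻ is the anode.
E°cell = E°cat − E°an = +0.85 − (+0.54) = +0.31 V; n = 2.
For the overall reaction Hg2+(aq) + 2 I-(aq) → Hg(l) + I2(s), Q = 1 / ([Hg2+(aq)]·[I-(aq)]^2) = 9.77×10^3, giving log Q = 3.990.
E = E° − (0.0621/n)·log Q = +0.31 − (0.0621/2)(3.990) = +0.186 V.

+0.186 V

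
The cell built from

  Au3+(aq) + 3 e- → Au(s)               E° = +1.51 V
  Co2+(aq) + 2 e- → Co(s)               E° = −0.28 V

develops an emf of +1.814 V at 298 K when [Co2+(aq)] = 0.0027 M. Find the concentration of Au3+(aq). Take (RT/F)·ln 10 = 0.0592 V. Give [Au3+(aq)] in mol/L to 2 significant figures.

With Au³⁺/Au at the cathode and Co²⁺/Co at the anode, E°cell = +1.51 − (−0.28) = +1.79 V (n = 6).
From the Nernst equation, log Q = n(E° − E)/0.0592 = 6·(+1.79 − (+1.814))/0.0592 = −2.432.
The balanced reaction is 2 Au3+(aq) + 3 Co(s) → 2 Au(s) + 3 Co2+(aq), so Q = [Co2+(aq)]^3 / [Au3+(aq)]^2.
Isolating [Au3+(aq)] in Q = 10^{−2.432} yields log [Au3+(aq)] = −2.637, i.e. 0.0023 M.

0.0023 M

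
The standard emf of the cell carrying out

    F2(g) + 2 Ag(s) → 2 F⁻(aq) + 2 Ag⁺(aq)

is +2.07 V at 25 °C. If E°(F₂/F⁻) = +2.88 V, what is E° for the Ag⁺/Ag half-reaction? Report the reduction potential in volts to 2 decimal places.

In the reaction as written the F₂/F⁻ couple is reduced (cathode) and Ag⁺/Ag is oxidized (anode), so E°cell = E°(F₂/F⁻) − E°(Ag⁺/Ag).
E°(Ag⁺/Ag) = E°(cathode) − E°cell = +2.88 − (+2.07) = +0.81 V.

+0.81 V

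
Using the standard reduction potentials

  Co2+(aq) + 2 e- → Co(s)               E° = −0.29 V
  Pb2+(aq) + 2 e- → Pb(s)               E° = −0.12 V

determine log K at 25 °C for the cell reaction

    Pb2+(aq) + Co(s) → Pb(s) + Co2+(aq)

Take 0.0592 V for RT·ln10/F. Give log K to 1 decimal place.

The Pb²⁺/Pb couple is reduced (cathode); E°cell = −0.12 − (−0.29) = +0.17 V with n = 2.
At equilibrium E = 0, so log K = nE°cell / 0.0592 = (2)(+0.17) / 0.0592 = 5.7.

log K = 5.7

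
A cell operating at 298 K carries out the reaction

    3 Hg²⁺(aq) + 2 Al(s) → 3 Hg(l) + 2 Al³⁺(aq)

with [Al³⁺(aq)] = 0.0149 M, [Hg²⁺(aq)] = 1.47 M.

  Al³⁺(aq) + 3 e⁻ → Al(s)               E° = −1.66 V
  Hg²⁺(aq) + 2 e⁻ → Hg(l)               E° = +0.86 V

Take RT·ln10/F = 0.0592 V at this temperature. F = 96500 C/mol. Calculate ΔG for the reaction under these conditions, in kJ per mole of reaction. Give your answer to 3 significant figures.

−1480 kJ/mol

With Hg²⁺/Hg reduced at the cathode, E°cell = +0.86 − (−1.66) = +2.52 V and n = 6.
Q = [Al³⁺(aq)]^2 / [Hg²⁺(aq)]^3 = 6.99×10^−5, so log Q = −4.156 and E = +2.52 − (0.0592/6)(−4.156) = +2.5610 V.
Finally ΔG = −nFE = −(6)(96500 C/mol)(+2.5610 V) = −1480 kJ/mol.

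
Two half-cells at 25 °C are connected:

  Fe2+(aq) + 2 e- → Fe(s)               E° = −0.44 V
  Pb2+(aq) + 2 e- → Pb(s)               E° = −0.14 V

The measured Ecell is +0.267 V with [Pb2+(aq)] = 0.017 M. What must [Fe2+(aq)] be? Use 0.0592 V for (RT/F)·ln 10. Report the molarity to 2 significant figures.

0.22 M

The Pb²⁺/Pb couple has the larger reduction potential, so it is the cathode: E°cell = −0.14 − (−0.44) = +0.30 V and n = 2.
From the Nernst equation, log Q = n(E° − E)/0.0592 = 2·(+0.30 − (+0.267))/0.0592 = 1.115.
Balancing electrons gives Pb2+(aq) + Fe(s) → Pb(s) + Fe2+(aq); thus Q = [Fe2+(aq)] / [Pb2+(aq)].
Solving for the unknown gives log [Fe2+(aq)] = −0.655, so [Fe2+(aq)] ≈ 0.22 M.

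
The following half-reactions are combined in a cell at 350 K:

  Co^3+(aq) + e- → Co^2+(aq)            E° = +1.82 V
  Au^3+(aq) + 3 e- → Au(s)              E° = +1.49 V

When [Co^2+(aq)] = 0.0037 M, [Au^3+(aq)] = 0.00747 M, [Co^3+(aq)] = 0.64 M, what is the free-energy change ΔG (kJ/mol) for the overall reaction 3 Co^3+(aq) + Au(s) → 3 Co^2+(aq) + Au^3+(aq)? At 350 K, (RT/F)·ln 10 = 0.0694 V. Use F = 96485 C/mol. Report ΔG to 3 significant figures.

−155 kJ/mol

E°cell = +1.82 − (+1.49) = +0.33 V; the balanced reaction transfers n = 3 electrons.
The reaction quotient is ([Co^2+(aq)]^3·[Au^3+(aq)]) / [Co^3+(aq)]^3 = 1.44×10^−9; by Nernst, E = +0.33 − (0.0694/3)(−8.841) = +0.5345 V.
Then ΔG = −nFE = −3 × 96485 × +0.5345 J/mol = −155 kJ/mol.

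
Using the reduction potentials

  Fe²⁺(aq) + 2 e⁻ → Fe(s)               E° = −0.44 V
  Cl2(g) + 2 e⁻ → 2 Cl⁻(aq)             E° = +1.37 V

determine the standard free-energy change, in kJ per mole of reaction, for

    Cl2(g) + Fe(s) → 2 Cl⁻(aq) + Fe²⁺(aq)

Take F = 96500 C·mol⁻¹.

−349 kJ/mol

In the reaction as written Cl2(g) is reduced, so the Cl₂/Cl⁻ couple is the cathode and Fe²⁺/Fe is the anode.
E°cell = +1.37 − (−0.44) = +1.81 V; balancing electrons gives n = 2.
ΔG° = −nFE°cell = −(2)(96500)(+1.81) J/mol = −349 kJ/mol.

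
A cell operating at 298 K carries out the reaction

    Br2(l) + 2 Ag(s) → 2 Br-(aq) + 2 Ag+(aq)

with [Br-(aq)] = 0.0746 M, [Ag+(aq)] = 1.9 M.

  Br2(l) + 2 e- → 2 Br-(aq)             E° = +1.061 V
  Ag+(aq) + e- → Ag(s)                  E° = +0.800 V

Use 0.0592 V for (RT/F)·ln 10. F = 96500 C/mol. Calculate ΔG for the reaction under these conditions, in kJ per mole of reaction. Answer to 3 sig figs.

E°cell = +1.061 − (+0.800) = +0.261 V; the balanced reaction transfers n = 2 electrons.
Here Q = [Br-(aq)]^2·[Ag+(aq)]^2 = 0.0201 (log Q = −1.697), giving E = +0.261 − (0.0592/2)·(−1.697) = +0.3112 V.
Finally ΔG = −nFE = −(2)(96500 C/mol)(+0.3112 V) = −60.1 kJ/mol.

−60.1 kJ/mol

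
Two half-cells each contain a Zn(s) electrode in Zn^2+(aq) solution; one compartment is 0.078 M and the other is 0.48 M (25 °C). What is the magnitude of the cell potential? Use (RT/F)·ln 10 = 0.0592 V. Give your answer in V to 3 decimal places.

For a concentration cell E°cell = 0, since both electrodes use the same couple.
The compartment with the higher Zn^2+(aq) concentration (0.48 M) acts as the cathode; ions are reduced there and produced at the dilute (0.078 M) anode.
With n = 2, Ecell = −(0.0592/2)·log([dilute]/[conc]) = −(0.0592/2)·log(0.078/0.48) = +0.023 V.

0.023 V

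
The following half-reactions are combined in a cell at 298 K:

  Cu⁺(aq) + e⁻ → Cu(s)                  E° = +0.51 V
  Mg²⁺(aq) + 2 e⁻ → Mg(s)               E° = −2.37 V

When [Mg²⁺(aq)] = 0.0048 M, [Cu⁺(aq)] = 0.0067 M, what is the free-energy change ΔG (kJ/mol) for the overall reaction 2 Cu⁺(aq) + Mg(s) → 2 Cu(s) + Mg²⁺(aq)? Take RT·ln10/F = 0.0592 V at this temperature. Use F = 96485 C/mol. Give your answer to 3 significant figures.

−544 kJ/mol

The standard cell potential is +0.51 − (−2.37) = +2.88 V, with n = 2 electrons in the balanced equation.
Q = [Mg²⁺(aq)] / [Cu⁺(aq)]^2 = 107, so log Q = 2.029 and E = +2.88 − (0.0592/2)(2.029) = +2.8199 V.
Finally ΔG = −nFE = −(2)(96485 C/mol)(+2.8199 V) = −544 kJ/mol.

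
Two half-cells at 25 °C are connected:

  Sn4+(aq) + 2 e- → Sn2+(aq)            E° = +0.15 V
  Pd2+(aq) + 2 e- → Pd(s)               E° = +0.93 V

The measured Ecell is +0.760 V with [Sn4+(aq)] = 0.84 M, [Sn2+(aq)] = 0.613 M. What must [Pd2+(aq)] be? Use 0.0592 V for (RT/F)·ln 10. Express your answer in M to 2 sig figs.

Pd²⁺/Pd is the cathode (higher E°); E°cell = +0.93 − (+0.15) = +0.78 V with n = 2.
Since E = E° − (0.0592/n)·log Q, log Q = n(E° − E)/0.0592 = 0.676.
The balanced reaction is Pd2+(aq) + Sn2+(aq) → Pd(s) + Sn4+(aq), so Q = [Sn4+(aq)] / ([Pd2+(aq)]·[Sn2+(aq)]).
Solving for the unknown gives log [Pd2+(aq)] = −0.539, so [Pd2+(aq)] ≈ 0.29 M.

0.29 M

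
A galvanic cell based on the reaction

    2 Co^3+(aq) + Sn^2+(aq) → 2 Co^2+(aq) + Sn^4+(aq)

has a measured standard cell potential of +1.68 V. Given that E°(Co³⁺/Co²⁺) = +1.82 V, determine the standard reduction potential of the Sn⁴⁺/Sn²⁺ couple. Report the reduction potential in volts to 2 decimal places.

In the reaction as written the Co³⁺/Co²⁺ couple is reduced (cathode) and Sn⁴⁺/Sn²⁺ is oxidized (anode), so E°cell = E°(Co³⁺/Co²⁺) − E°(Sn⁴⁺/Sn²⁺).
E°(Sn⁴⁺/Sn²⁺) = E°(cathode) − E°cell = +1.82 − (+1.68) = +0.14 V.

+0.14 V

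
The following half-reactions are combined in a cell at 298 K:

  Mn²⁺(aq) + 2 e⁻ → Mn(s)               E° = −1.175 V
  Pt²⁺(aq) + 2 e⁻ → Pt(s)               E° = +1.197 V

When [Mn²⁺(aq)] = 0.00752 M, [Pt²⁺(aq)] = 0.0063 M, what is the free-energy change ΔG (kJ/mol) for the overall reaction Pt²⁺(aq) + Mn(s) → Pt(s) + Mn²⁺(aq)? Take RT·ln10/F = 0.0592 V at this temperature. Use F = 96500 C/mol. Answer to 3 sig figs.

−457 kJ/mol

With Pt²⁺/Pt reduced at the cathode, E°cell = +1.197 − (−1.175) = +2.372 V and n = 2.
The reaction quotient is [Mn²⁺(aq)] / [Pt²⁺(aq)] = 1.19; by Nernst, E = +2.372 − (0.0592/2)(0.077) = +2.3697 V.
ΔG = −nFE = −(2)(96500)(+2.3697) J/mol = −457 kJ/mol.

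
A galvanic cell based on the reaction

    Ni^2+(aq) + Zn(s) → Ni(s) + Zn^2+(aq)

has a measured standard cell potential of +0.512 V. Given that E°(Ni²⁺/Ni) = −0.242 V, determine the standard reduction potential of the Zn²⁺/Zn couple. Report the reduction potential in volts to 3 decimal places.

In the reaction as written the Ni²⁺/Ni couple is reduced (cathode) and Zn²⁺/Zn is oxidized (anode), so E°cell = E°(Ni²⁺/Ni) − E°(Zn²⁺/Zn).
E°(Zn²⁺/Zn) = E°(cathode) − E°cell = −0.242 − (+0.512) = −0.754 V.

−0.754 V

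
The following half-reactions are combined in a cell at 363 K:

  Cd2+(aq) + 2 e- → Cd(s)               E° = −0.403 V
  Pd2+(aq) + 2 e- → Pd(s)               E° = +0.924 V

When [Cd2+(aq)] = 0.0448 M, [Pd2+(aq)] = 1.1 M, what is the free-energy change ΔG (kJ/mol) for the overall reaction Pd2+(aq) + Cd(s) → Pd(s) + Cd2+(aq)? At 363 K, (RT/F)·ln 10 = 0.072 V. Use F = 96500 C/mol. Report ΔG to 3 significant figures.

With Pd²⁺/Pd reduced at the cathode, E°cell = +0.924 − (−0.403) = +1.327 V and n = 2.
The reaction quotient is [Cd2+(aq)] / [Pd2+(aq)] = 0.0407; by Nernst, E = +1.327 − (0.072/2)(−1.390) = +1.3770 V.
Then ΔG = −nFE = −2 × 96500 × +1.3770 J/mol = −266 kJ/mol.

−266 kJ/mol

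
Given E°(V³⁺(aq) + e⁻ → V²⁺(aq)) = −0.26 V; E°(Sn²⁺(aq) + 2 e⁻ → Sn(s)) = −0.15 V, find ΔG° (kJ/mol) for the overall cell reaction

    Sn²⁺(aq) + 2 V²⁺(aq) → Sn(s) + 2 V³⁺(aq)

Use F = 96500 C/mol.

In the reaction as written Sn²⁺(aq) is reduced, so the Sn²⁺/Sn couple is the cathode and V³⁺/V²⁺ is the anode.
E°cell = −0.15 − (−0.26) = +0.11 V; balancing electrons gives n = 2.
ΔG° = −nFE°cell = −(2)(96500)(+0.11) J/mol = −21.2 kJ/mol.

−21.2 kJ/mol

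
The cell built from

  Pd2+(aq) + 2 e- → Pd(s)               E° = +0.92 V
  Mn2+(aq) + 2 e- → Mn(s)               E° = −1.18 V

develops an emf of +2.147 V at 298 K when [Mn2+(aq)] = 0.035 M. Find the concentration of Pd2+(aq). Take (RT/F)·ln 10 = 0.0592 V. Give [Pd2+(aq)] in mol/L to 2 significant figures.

1.4 M

Pd²⁺/Pd is the cathode (higher E°); E°cell = +0.92 − (−1.18) = +2.10 V with n = 2.
Since E = E° − (0.0592/n)·log Q, log Q = n(E° − E)/0.0592 = −1.588.
The balanced reaction is Pd2+(aq) + Mn(s) → Pd(s) + Mn2+(aq), so Q = [Mn2+(aq)] / [Pd2+(aq)].
Isolating [Pd2+(aq)] in Q = 10^{−1.588} yields log [Pd2+(aq)] = 0.132, i.e. 1.4 M.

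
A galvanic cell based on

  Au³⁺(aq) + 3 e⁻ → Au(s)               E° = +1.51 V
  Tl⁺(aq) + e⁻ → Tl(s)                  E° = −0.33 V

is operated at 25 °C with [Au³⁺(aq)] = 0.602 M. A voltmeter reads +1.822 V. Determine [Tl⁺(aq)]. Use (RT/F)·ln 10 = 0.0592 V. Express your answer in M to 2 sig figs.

With Au³⁺/Au at the cathode and Tl⁺/Tl at the anode, E°cell = +1.51 − (−0.33) = +1.84 V (n = 3).
Since E = E° − (0.0592/n)·log Q, log Q = n(E° − E)/0.0592 = 0.912.
For Au³⁺(aq) + 3 Tl(s) → Au(s) + 3 Tl⁺(aq), the reaction quotient is Q = [Tl⁺(aq)]^3 / [Au³⁺(aq)].
Isolating [Tl⁺(aq)] in Q = 10^{0.912} yields log [Tl⁺(aq)] = 0.231, i.e. 1.7 M.

1.7 M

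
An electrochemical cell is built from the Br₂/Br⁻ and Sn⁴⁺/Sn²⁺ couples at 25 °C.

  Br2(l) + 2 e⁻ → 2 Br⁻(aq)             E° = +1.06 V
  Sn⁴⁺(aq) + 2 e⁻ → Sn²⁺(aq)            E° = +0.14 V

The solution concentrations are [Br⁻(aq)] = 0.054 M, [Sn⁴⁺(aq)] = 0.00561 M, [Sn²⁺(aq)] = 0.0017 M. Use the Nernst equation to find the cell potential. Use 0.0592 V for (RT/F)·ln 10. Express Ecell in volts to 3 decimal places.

The Br₂/Br⁻ couple has the more positive E°, so it is the cathode; Sn⁴⁺/Sn²⁺ is the anode.
The standard potential is +1.06 − (+0.14) = +0.92 V and the balanced reaction transfers n = 2 electrons.
The balanced reaction is Br2(l) + Sn²⁺(aq) → 2 Br⁻(aq) + Sn⁴⁺(aq), so Q = ([Br⁻(aq)]^2·[Sn⁴⁺(aq)]) / [Sn²⁺(aq)] = 0.00962 and log Q = −2.017.
Applying E = E° − (RT ln10/nF)·log Q gives +0.92 − (0.0592/2)(−2.017) = +0.980 V.

+0.980 V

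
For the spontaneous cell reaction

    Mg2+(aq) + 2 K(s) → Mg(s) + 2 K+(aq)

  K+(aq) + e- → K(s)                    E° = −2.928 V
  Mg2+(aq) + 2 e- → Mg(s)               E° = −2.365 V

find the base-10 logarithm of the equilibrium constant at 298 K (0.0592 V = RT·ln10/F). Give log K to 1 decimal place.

log K = 19.0

The Mg²⁺/Mg couple is reduced (cathode); E°cell = −2.365 − (−2.928) = +0.563 V with n = 2.
At equilibrium E = 0, so log K = nE°cell / 0.0592 = (2)(+0.563) / 0.0592 = 19.0.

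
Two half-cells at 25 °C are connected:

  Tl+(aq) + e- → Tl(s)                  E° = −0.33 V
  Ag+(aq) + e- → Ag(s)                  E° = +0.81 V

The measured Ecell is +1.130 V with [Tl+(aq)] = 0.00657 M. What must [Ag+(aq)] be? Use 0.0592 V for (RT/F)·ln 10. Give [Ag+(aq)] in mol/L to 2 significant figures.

With Ag⁺/Ag at the cathode and Tl⁺/Tl at the anode, E°cell = +0.81 − (−0.33) = +1.14 V (n = 1).
Rearranging E = E° − (0.0592/n)·log Q gives log Q = 1(+1.14 − (+1.130))/0.0592 = 0.169.
For Ag+(aq) + Tl(s) → Ag(s) + Tl+(aq), the reaction quotient is Q = [Tl+(aq)] / [Ag+(aq)].
Solving for the unknown gives log [Ag+(aq)] = −2.351, so [Ag+(aq)] ≈ 0.0045 M.

0.0045 M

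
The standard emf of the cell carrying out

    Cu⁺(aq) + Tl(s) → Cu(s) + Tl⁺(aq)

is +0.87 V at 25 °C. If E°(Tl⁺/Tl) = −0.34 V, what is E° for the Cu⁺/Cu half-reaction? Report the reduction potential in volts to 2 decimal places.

+0.53 V

In the reaction as written the Cu⁺/Cu couple is reduced (cathode) and Tl⁺/Tl is oxidized (anode), so E°cell = E°(Cu⁺/Cu) − E°(Tl⁺/Tl).
E°(Cu⁺/Cu) = E°cell + E°(anode) = +0.87 + (−0.34) = +0.53 V.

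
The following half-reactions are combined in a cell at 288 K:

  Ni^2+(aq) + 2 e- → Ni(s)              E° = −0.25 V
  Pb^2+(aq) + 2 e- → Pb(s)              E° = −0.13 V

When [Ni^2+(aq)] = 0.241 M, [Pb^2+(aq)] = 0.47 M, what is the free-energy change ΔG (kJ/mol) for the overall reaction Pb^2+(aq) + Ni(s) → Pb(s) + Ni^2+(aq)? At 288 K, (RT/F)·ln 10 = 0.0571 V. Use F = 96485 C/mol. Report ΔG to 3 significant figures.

−24.8 kJ/mol

E°cell = −0.13 − (−0.25) = +0.12 V; the balanced reaction transfers n = 2 electrons.
The reaction quotient is [Ni^2+(aq)] / [Pb^2+(aq)] = 0.513; by Nernst, E = +0.12 − (0.0571/2)(−0.290) = +0.1283 V.
Finally ΔG = −nFE = −(2)(96485 C/mol)(+0.1283 V) = −24.8 kJ/mol.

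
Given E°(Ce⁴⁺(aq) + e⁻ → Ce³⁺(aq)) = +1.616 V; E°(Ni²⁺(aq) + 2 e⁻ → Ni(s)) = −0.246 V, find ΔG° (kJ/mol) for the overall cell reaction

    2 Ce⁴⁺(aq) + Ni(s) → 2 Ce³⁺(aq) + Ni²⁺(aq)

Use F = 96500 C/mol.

In the reaction as written Ce⁴⁺(aq) is reduced, so the Ce⁴⁺/Ce³⁺ couple is the cathode and Ni²⁺/Ni is the anode.
E°cell = +1.616 − (−0.246) = +1.862 V; balancing electrons gives n = 2.
ΔG° = −nFE°cell = −(2)(96500)(+1.862) J/mol = −359 kJ/mol.

−359 kJ/mol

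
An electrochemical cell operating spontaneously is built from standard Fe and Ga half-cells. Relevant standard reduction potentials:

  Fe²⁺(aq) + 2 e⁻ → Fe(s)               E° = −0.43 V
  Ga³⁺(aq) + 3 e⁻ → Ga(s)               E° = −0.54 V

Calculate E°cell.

+0.11 V

Of the two couples in this cell, the one with the more positive reduction potential is reduced at the cathode: here that is Fe²⁺/Fe (−0.43 V); Ga³⁺/Ga (−0.54 V) is the anode.
E°cell = E°(cathode) − E°(anode) = −0.43 − (−0.54) = +0.11 V.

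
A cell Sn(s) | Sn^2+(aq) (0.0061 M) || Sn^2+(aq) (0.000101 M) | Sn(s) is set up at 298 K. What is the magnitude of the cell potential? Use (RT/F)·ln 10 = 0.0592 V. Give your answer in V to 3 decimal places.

0.053 V

For a concentration cell E°cell = 0, since both electrodes use the same couple.
The compartment with the higher Sn^2+(aq) concentration (0.0061 M) acts as the cathode; ions are reduced there and produced at the dilute (0.000101 M) anode.
With n = 2, Ecell = −(0.0592/2)·log([dilute]/[conc]) = −(0.0592/2)·log(0.000101/0.0061) = +0.053 V.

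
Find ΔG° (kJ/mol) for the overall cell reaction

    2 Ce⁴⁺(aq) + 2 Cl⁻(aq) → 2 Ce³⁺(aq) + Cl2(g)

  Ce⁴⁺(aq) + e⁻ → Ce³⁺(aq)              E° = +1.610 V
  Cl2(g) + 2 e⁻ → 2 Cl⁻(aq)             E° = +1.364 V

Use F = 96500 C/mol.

−47.5 kJ/mol

In the reaction as written Ce⁴⁺(aq) is reduced, so the Ce⁴⁺/Ce³⁺ couple is the cathode and Cl₂/Cl⁻ is the anode.
E°cell = +1.610 − (+1.364) = +0.246 V; balancing electrons gives n = 2.
ΔG° = −nFE°cell = −(2)(96500)(+0.246) J/mol = −47.5 kJ/mol.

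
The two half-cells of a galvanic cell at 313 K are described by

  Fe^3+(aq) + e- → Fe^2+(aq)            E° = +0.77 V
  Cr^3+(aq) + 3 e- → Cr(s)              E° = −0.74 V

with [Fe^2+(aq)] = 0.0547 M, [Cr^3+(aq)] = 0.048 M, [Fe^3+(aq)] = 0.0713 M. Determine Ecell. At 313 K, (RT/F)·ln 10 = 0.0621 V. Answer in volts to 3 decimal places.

+1.544 V

Fe³⁺/Fe²⁺ is reduced (cathode, E° = +0.77 V) and Cr³⁺/Cr is oxidized (anode).
E°cell = +0.77 − (−0.74) = +1.51 V, with n = 3 electrons transferred.
The balanced reaction is 3 Fe^3+(aq) + Cr(s) → 3 Fe^2+(aq) + Cr^3+(aq), so Q = ([Fe^2+(aq)]^3·[Cr^3+(aq)]) / [Fe^3+(aq)]^3 = 0.0217 and log Q = −1.664.
E = E° − (0.0621/n)·log Q = +1.51 − (0.0621/3)(−1.664) = +1.544 V.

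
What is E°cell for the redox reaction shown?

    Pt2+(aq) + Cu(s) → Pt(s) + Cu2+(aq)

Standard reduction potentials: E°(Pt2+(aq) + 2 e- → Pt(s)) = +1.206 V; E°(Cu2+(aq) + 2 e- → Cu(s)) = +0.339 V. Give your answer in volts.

Pt2+(aq) gains electrons, so the Pt²⁺/Pt couple is the cathode; the Cu²⁺/Cu couple is the anode.
E°cell = E°(cathode) − E°(anode) = +1.206 − (+0.339) = +0.867 V.

+0.867 V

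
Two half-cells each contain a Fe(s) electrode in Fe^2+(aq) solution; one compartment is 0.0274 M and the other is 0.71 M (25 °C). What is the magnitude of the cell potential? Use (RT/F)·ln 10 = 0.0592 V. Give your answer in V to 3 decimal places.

0.042 V

For a concentration cell E°cell = 0, since both electrodes use the same couple.
The compartment with the higher Fe^2+(aq) concentration (0.71 M) acts as the cathode; ions are reduced there and produced at the dilute (0.0274 M) anode.
With n = 2, Ecell = −(0.0592/2)·log([dilute]/[conc]) = −(0.0592/2)·log(0.0274/0.71) = +0.042 V.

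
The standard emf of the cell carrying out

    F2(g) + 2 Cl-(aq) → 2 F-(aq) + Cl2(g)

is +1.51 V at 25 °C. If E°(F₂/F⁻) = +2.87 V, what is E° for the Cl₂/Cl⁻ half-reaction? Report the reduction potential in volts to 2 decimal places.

In the reaction as written the F₂/F⁻ couple is reduced (cathode) and Cl₂/Cl⁻ is oxidized (anode), so E°cell = E°(F₂/F⁻) − E°(Cl₂/Cl⁻).
E°(Cl₂/Cl⁻) = E°(cathode) − E°cell = +2.87 − (+1.51) = +1.36 V.

+1.36 V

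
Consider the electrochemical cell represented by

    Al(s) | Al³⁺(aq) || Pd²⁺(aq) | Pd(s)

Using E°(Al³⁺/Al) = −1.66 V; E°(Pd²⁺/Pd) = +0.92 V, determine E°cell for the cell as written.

By convention the left-hand electrode in cell notation is the anode (oxidation) and the right-hand electrode is the cathode (reduction).
E°cell = E°(right) − E°(left) = +0.92 − (−1.66) = +2.58 V.

+2.58 V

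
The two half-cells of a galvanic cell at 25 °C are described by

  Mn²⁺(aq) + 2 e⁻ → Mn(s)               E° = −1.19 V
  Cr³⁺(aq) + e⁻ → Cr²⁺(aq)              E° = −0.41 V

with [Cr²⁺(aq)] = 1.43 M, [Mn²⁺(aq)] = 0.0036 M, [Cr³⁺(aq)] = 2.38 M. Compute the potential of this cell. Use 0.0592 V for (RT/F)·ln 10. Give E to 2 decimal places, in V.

+0.87 V

The Cr³⁺/Cr²⁺ couple has the more positive E°, so it is the cathode; Mn²⁺/Mn is the anode.
E°cell = −0.41 − (−1.19) = +0.78 V, with n = 2 electrons transferred.
The balanced reaction is 2 Cr³⁺(aq) + Mn(s) → 2 Cr²⁺(aq) + Mn²⁺(aq), so Q = ([Cr²⁺(aq)]^2·[Mn²⁺(aq)]) / [Cr³⁺(aq)]^2 = 0.0013 and log Q = −2.886.
Applying E = E° − (RT ln10/nF)·log Q gives +0.78 − (0.0592/2)(−2.886) = +0.87 V.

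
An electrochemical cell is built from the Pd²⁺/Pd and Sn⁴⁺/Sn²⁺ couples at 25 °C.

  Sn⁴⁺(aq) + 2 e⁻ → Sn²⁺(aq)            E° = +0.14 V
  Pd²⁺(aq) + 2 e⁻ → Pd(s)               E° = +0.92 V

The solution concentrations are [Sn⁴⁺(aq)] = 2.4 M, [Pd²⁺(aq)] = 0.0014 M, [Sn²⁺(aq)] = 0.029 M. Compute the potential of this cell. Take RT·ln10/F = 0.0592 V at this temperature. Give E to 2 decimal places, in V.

Pd²⁺/Pd is reduced (cathode, E° = +0.92 V) and Sn⁴⁺/Sn²⁺ is oxidized (anode).
The standard potential is +0.92 − (+0.14) = +0.78 V and the balanced reaction transfers n = 2 electrons.
Balancing gives Pd²⁺(aq) + Sn²⁺(aq) → Pd(s) + Sn⁴⁺(aq); hence Q = [Sn⁴⁺(aq)] / ([Pd²⁺(aq)]·[Sn²⁺(aq)]) = 5.91×10^4 (log Q = 4.772).
By the Nernst equation, E = +0.78 − (0.0592/2)·(4.772) = +0.64 V.

+0.64 V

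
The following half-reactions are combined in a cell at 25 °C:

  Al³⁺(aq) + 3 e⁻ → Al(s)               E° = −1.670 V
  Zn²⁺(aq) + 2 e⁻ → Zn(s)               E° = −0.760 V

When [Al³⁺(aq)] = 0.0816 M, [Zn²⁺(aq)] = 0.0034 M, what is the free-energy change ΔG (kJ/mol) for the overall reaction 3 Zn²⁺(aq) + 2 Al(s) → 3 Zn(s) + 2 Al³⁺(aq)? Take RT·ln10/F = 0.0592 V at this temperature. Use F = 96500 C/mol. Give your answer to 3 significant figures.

The standard cell potential is −0.760 − (−1.670) = +0.910 V, with n = 6 electrons in the balanced equation.
Here Q = [Al³⁺(aq)]^2 / [Zn²⁺(aq)]^3 = 1.69×10^5 (log Q = 5.229), giving E = +0.910 − (0.0592/6)·(5.229) = +0.8584 V.
ΔG = −nFE = −(6)(96500)(+0.8584) J/mol = −497 kJ/mol.

−497 kJ/mol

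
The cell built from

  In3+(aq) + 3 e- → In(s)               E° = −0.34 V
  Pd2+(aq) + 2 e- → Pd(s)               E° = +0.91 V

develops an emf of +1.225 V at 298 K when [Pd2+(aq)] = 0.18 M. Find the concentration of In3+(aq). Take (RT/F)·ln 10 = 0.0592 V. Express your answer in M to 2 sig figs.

With Pd²⁺/Pd at the cathode and In³⁺/In at the anode, E°cell = +0.91 − (−0.34) = +1.25 V (n = 6).
Since E = E° − (0.0592/n)·log Q, log Q = n(E° − E)/0.0592 = 2.534.
The balanced reaction is 3 Pd2+(aq) + 2 In(s) → 3 Pd(s) + 2 In3+(aq), so Q = [In3+(aq)]^2 / [Pd2+(aq)]^3.
Isolating [In3+(aq)] in Q = 10^{2.534} yields log [In3+(aq)] = 0.150, i.e. 1.4 M.

1.4 M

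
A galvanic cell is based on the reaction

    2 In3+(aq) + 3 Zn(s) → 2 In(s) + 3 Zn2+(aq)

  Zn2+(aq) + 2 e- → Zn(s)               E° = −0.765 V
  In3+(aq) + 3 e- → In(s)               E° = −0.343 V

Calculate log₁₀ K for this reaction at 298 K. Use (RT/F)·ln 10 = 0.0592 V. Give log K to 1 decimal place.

The In³⁺/In couple is reduced (cathode); E°cell = −0.343 − (−0.765) = +0.422 V with n = 6.
At equilibrium E = 0, so log K = nE°cell / 0.0592 = (6)(+0.422) / 0.0592 = 42.8.

log K = 42.8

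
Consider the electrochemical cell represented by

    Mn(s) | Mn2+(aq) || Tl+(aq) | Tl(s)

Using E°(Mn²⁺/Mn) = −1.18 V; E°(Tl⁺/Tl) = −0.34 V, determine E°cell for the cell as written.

+0.84 V

By convention the left-hand electrode in cell notation is the anode (oxidation) and the right-hand electrode is the cathode (reduction).
E°cell = E°(right) − E°(left) = −0.34 − (−1.18) = +0.84 V.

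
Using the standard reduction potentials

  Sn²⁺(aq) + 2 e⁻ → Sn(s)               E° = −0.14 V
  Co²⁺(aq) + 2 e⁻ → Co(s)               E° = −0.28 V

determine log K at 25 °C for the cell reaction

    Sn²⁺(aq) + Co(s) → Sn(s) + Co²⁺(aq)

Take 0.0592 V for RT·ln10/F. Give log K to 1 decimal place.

log K = 4.7

The Sn²⁺/Sn couple is reduced (cathode); E°cell = −0.14 − (−0.28) = +0.14 V with n = 2.
At equilibrium E = 0, so log K = nE°cell / 0.0592 = (2)(+0.14) / 0.0592 = 4.7.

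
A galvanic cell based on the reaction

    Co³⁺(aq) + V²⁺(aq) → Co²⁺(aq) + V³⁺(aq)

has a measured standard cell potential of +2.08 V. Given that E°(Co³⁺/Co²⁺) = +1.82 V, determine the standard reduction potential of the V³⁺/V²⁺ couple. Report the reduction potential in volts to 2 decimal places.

−0.26 V

In the reaction as written the Co³⁺/Co²⁺ couple is reduced (cathode) and V³⁺/V²⁺ is oxidized (anode), so E°cell = E°(Co³⁺/Co²⁺) − E°(V³⁺/V²⁺).
E°(V³⁺/V²⁺) = E°(cathode) − E°cell = +1.82 − (+2.08) = −0.26 V.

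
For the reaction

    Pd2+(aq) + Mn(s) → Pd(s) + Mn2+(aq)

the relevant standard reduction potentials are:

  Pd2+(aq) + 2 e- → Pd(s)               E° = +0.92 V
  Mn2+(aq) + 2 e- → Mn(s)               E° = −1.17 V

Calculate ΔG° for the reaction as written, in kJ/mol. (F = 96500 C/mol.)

−403 kJ/mol

In the reaction as written Pd2+(aq) is reduced, so the Pd²⁺/Pd couple is the cathode and Mn²⁺/Mn is the anode.
E°cell = +0.92 − (−1.17) = +2.09 V; balancing electrons gives n = 2.
ΔG° = −nFE°cell = −(2)(96500)(+2.09) J/mol = −403 kJ/mol.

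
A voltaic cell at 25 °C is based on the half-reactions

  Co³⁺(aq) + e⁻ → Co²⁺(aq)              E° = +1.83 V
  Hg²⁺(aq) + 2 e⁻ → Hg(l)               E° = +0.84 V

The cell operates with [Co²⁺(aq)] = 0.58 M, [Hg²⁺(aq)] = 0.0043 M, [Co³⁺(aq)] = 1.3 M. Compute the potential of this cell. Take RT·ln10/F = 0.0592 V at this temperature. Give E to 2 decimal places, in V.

+1.08 V

Co³⁺/Co²⁺ is reduced (cathode, E° = +1.83 V) and Hg²⁺/Hg is oxidized (anode).
The standard potential is +1.83 − (+0.84) = +0.99 V and the balanced reaction transfers n = 2 electrons.
Balancing gives 2 Co³⁺(aq) + Hg(l) → 2 Co²⁺(aq) + Hg²⁺(aq); hence Q = ([Co²⁺(aq)]^2·[Hg²⁺(aq)]) / [Co³⁺(aq)]^2 = 0.000856 (log Q = −3.068).
By the Nernst equation, E = +0.99 − (0.0592/2)·(−3.068) = +1.08 V.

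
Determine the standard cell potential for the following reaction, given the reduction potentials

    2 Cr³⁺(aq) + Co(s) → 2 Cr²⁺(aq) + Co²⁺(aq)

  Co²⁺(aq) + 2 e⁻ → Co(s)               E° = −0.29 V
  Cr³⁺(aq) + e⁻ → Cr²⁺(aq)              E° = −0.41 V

−0.12 V

Cr³⁺(aq) gains electrons, so the Cr³⁺/Cr²⁺ couple is the cathode; the Co²⁺/Co couple is the anode.
E°cell = E°(cathode) − E°(anode) = −0.41 − (−0.29) = −0.12 V.
The negative E°cell means the reaction is non-spontaneous in the direction written.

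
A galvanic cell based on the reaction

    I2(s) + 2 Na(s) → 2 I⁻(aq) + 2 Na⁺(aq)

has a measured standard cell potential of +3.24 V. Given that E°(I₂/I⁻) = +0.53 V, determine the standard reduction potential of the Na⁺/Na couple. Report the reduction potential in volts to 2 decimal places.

−2.71 V

In the reaction as written the I₂/I⁻ couple is reduced (cathode) and Na⁺/Na is oxidized (anode), so E°cell = E°(I₂/I⁻) − E°(Na⁺/Na).
E°(Na⁺/Na) = E°(cathode) − E°cell = +0.53 − (+3.24) = −2.71 V.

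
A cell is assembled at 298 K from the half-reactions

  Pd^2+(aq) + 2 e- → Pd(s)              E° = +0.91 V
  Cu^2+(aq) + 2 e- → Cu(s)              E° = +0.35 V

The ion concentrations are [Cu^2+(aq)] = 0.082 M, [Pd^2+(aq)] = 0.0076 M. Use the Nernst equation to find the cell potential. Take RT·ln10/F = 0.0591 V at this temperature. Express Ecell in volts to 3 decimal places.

Pd²⁺/Pd is reduced (cathode, E° = +0.91 V) and Cu²⁺/Cu is oxidized (anode).
The standard potential is +0.91 − (+0.35) = +0.56 V and the balanced reaction transfers n = 2 electrons.
For the overall reaction Pd^2+(aq) + Cu(s) → Pd(s) + Cu^2+(aq), Q = [Cu^2+(aq)] / [Pd^2+(aq)] = 10.8, giving log Q = 1.033.
E = E° − (0.0591/n)·log Q = +0.56 − (0.0591/2)(1.033) = +0.529 V.

+0.529 V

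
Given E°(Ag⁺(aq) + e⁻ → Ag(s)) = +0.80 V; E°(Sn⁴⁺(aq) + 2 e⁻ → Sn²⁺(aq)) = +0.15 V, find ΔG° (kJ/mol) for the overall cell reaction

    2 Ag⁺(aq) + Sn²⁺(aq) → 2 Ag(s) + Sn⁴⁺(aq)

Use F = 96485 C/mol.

In the reaction as written Ag⁺(aq) is reduced, so the Ag⁺/Ag couple is the cathode and Sn⁴⁺/Sn²⁺ is the anode.
E°cell = +0.80 − (+0.15) = +0.65 V; balancing electrons gives n = 2.
ΔG° = −nFE°cell = −(2)(96485)(+0.65) J/mol = −125 kJ/mol.

−125 kJ/mol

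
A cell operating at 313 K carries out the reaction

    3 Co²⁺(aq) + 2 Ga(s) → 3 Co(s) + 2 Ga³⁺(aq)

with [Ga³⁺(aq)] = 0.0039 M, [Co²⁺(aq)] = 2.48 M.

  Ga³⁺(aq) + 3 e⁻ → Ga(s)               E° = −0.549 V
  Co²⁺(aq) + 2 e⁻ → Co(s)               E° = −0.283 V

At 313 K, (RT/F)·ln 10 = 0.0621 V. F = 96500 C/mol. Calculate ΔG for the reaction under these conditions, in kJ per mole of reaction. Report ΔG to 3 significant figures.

E°cell = −0.283 − (−0.549) = +0.266 V; the balanced reaction transfers n = 6 electrons.
Q = [Ga³⁺(aq)]^2 / [Co²⁺(aq)]^3 = 9.97×10^−7, so log Q = −6.001 and E = +0.266 − (0.0621/6)(−6.001) = +0.3281 V.
Finally ΔG = −nFE = −(6)(96500 C/mol)(+0.3281 V) = −190 kJ/mol.

−190 kJ/mol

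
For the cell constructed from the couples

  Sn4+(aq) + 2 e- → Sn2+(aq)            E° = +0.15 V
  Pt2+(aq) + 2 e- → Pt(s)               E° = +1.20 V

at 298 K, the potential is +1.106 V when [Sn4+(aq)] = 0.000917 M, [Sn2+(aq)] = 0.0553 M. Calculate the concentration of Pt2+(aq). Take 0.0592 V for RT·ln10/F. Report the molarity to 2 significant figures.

With Pt²⁺/Pt at the cathode and Sn⁴⁺/Sn²⁺ at the anode, E°cell = +1.20 − (+0.15) = +1.05 V (n = 2).
From the Nernst equation, log Q = n(E° − E)/0.0592 = 2·(+1.05 − (+1.106))/0.0592 = −1.892.
For Pt2+(aq) + Sn2+(aq) → Pt(s) + Sn4+(aq), the reaction quotient is Q = [Sn4+(aq)] / ([Pt2+(aq)]·[Sn2+(aq)]).
Solving for the unknown gives log [Pt2+(aq)] = 0.112, so [Pt2+(aq)] ≈ 1.3 M.

1.3 M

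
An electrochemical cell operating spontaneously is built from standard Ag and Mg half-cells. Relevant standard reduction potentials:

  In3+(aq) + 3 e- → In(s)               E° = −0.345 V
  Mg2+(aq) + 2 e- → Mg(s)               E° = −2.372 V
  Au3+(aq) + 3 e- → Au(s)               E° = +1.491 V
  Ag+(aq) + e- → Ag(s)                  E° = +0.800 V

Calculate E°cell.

Of the two couples in this cell, the one with the more positive reduction potential is reduced at the cathode: here that is Ag⁺/Ag (+0.800 V); Mg²⁺/Mg (−2.372 V) is the anode.
E°cell = E°(cathode) − E°(anode) = +0.800 − (−2.372) = +3.172 V.

+3.172 V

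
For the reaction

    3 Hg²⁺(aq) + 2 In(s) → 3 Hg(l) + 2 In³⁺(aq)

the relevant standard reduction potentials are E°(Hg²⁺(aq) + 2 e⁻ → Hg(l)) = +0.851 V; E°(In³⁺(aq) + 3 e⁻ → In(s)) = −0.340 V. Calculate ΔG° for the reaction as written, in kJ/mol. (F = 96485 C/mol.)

In the reaction as written Hg²⁺(aq) is reduced, so the Hg²⁺/Hg couple is the cathode and In³⁺/In is the anode.
E°cell = +0.851 − (−0.340) = +1.191 V; balancing electrons gives n = 6.
ΔG° = −nFE°cell = −(6)(96485)(+1.191) J/mol = −689 kJ/mol.

−689 kJ/mol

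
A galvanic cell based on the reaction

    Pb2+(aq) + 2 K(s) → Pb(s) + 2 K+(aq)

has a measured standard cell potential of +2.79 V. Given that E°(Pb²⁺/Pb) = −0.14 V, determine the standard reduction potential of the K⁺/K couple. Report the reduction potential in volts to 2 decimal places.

−2.93 V

In the reaction as written the Pb²⁺/Pb couple is reduced (cathode) and K⁺/K is oxidized (anode), so E°cell = E°(Pb²⁺/Pb) − E°(K⁺/K).
E°(K⁺/K) = E°(cathode) − E°cell = −0.14 − (+2.79) = −2.93 V.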